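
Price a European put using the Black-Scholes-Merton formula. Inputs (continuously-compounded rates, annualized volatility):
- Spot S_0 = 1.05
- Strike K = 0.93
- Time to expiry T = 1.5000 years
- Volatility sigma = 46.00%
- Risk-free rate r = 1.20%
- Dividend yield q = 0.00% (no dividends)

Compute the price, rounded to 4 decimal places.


d1 = (ln(S/K) + (r - q + 0.5*sigma^2) * T) / (sigma * sqrt(T)) = 0.52905581
d2 = d1 - sigma * sqrt(T) = -0.03432684
exp(-rT) = 0.98216103; exp(-qT) = 1.00000000
P = K * exp(-rT) * N(-d2) - S_0 * exp(-qT) * N(-d1)
N(-d1) = 0.29838337; N(-d2) = 0.51369174
P = 0.9300 * 0.98216103 * 0.51369174 - 1.0500 * 1.00000000 * 0.29838337 = 0.1559

Answer: Price = 0.1559


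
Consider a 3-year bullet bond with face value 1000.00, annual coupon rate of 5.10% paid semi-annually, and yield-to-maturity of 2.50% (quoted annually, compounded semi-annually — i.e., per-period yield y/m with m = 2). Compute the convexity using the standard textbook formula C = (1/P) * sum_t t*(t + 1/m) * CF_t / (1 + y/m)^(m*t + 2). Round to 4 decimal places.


Coupon per period c = face * coupon_rate / m = 25.500000
Periods per year m = 2; per-period yield y/m = 0.012500
Number of cashflows N = 6
Cashflows (t years, CF_t, discount factor 1/(1+y/m)^(m*t), PV):
  t = 0.5000: CF_t = 25.500000, DF = 0.987654, PV = 25.185185
  t = 1.0000: CF_t = 25.500000, DF = 0.975461, PV = 24.874257
  t = 1.5000: CF_t = 25.500000, DF = 0.963418, PV = 24.567167
  t = 2.0000: CF_t = 25.500000, DF = 0.951524, PV = 24.263869
  t = 2.5000: CF_t = 25.500000, DF = 0.939777, PV = 23.964315
  t = 3.0000: CF_t = 1025.500000, DF = 0.928175, PV = 951.843335
Price P = sum_t PV_t = 1074.698129
Convexity numerator sum_t t*(t + 1/m) * CF_t / (1+y/m)^(m*t + 2):
  t = 0.5000: term = 12.283584
  t = 1.0000: term = 36.395804
  t = 1.5000: term = 71.892945
  t = 2.0000: term = 118.342297
  t = 2.5000: term = 175.321921
  t = 3.0000: term = 9749.104120
Convexity = (1/P) * sum = 10163.340671 / 1074.698129 = 9.456926

Answer: Convexity = 9.4569


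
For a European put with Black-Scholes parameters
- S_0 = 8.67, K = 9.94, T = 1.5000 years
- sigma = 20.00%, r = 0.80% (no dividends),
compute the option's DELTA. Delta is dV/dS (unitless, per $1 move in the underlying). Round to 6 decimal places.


Answer: Delta = -0.650475

Derivation:
d1 = -0.3866039046; d2 = -0.6315528788
phi(d1) = 0.3702155695; exp(-qT) = 1.0000000000; exp(-rT) = 0.9880717129
N(-d1) = 0.6504752666
Delta = -exp(-qT) * N(-d1) = -1.0000000000 * 0.6504752666 = -0.650475


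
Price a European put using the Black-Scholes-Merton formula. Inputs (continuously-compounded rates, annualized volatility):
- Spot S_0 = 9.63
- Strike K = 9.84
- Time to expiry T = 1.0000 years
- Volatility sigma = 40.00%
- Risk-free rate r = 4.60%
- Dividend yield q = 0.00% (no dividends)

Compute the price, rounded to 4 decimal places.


Answer: Price = 1.3947

Derivation:
d1 = (ln(S/K) + (r - q + 0.5*sigma^2) * T) / (sigma * sqrt(T)) = 0.26106879
d2 = d1 - sigma * sqrt(T) = -0.13893121
exp(-rT) = 0.95504196; exp(-qT) = 1.00000000
P = K * exp(-rT) * N(-d2) - S_0 * exp(-qT) * N(-d1)
N(-d1) = 0.39701973; N(-d2) = 0.55524775
P = 9.8400 * 0.95504196 * 0.55524775 - 9.6300 * 1.00000000 * 0.39701973 = 1.3947


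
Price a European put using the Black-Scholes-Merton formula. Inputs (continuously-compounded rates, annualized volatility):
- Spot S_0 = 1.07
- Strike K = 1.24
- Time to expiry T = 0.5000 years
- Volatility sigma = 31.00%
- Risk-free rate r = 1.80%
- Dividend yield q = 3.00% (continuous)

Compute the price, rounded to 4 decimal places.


Answer: Price = 0.2103

Derivation:
d1 = (ln(S/K) + (r - q + 0.5*sigma^2) * T) / (sigma * sqrt(T)) = -0.59044662
d2 = d1 - sigma * sqrt(T) = -0.80964972
exp(-rT) = 0.99104038; exp(-qT) = 0.98511194
P = K * exp(-rT) * N(-d2) - S_0 * exp(-qT) * N(-d1)
N(-d1) = 0.72255437; N(-d2) = 0.79092924
P = 1.2400 * 0.99104038 * 0.79092924 - 1.0700 * 0.98511194 * 0.72255437 = 0.2103


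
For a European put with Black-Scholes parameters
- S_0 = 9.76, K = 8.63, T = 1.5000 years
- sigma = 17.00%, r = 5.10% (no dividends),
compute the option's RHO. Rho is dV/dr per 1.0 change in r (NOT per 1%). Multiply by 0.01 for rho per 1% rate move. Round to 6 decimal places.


Answer: Rho = -2.355958

Derivation:
d1 = 1.0625161039; d2 = 0.8543094757
phi(d1) = 0.2268630452; exp(-qT) = 1.0000000000; exp(-rT) = 0.9263529143
N(-d2) = 0.1964667691
Rho = -K*T*exp(-rT)*N(-d2) = -8.6300 * 1.5000 * 0.9263529143 * 0.1964667691 = -2.355958


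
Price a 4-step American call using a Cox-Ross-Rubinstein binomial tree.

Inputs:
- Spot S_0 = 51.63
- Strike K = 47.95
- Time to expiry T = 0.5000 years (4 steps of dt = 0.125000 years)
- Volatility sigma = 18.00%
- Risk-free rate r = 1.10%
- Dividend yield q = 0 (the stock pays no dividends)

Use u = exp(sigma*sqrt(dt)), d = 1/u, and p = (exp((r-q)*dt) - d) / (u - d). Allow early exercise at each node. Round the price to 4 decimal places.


Answer: Price = V(0,0) = 5.0877

Derivation:
dt = T/N = 0.125000
u = exp(sigma*sqrt(dt)) = 1.065708; d = 1/u = 0.938343
p = (exp((r-q)*dt) - d) / (u - d) = 0.494899
Discount per step: exp(-r*dt) = 0.998626
Stock lattice S(k, i) with i counting down-moves:
  k=0: S(0,0) = 51.6300
  k=1: S(1,0) = 55.0225; S(1,1) = 48.4467
  k=2: S(2,0) = 58.6380; S(2,1) = 51.6300; S(2,2) = 45.4596
  k=3: S(3,0) = 62.4909; S(3,1) = 55.0225; S(3,2) = 48.4467; S(3,3) = 42.6567
  k=4: S(4,0) = 66.5971; S(4,1) = 58.6380; S(4,2) = 51.6300; S(4,3) = 45.4596; S(4,4) = 40.0266
Terminal payoffs V(N, i) = max(S_T - K, 0):
  V(4,0) = 18.647120; V(4,1) = 10.687951; V(4,2) = 3.680000; V(4,3) = 0.000000; V(4,4) = 0.000000
Backward induction: V(k, i) = exp(-r*dt) * [p * V(k+1, i) + (1-p) * V(k+1, i+1)]; then take max(V_cont, immediate exercise) for American.
  V(3,0) = exp(-r*dt) * [p*18.647120 + (1-p)*10.687951] = 14.606835; exercise = 14.540949; V(3,0) = max -> 14.606835
  V(3,1) = exp(-r*dt) * [p*10.687951 + (1-p)*3.680000] = 7.138403; exercise = 7.072517; V(3,1) = max -> 7.138403
  V(3,2) = exp(-r*dt) * [p*3.680000 + (1-p)*0.000000] = 1.818724; exercise = 0.496655; V(3,2) = max -> 1.818724
  V(3,3) = exp(-r*dt) * [p*0.000000 + (1-p)*0.000000] = 0.000000; exercise = 0.000000; V(3,3) = max -> 0.000000
  V(2,0) = exp(-r*dt) * [p*14.606835 + (1-p)*7.138403] = 10.819633; exercise = 10.687951; V(2,0) = max -> 10.819633
  V(2,1) = exp(-r*dt) * [p*7.138403 + (1-p)*1.818724] = 4.445310; exercise = 3.680000; V(2,1) = max -> 4.445310
  V(2,2) = exp(-r*dt) * [p*1.818724 + (1-p)*0.000000] = 0.898847; exercise = 0.000000; V(2,2) = max -> 0.898847
  V(1,0) = exp(-r*dt) * [p*10.819633 + (1-p)*4.445310] = 7.589511; exercise = 7.072517; V(1,0) = max -> 7.589511
  V(1,1) = exp(-r*dt) * [p*4.445310 + (1-p)*0.898847] = 2.650340; exercise = 0.496655; V(1,1) = max -> 2.650340
  V(0,0) = exp(-r*dt) * [p*7.589511 + (1-p)*2.650340] = 5.087728; exercise = 3.680000; V(0,0) = max -> 5.087728


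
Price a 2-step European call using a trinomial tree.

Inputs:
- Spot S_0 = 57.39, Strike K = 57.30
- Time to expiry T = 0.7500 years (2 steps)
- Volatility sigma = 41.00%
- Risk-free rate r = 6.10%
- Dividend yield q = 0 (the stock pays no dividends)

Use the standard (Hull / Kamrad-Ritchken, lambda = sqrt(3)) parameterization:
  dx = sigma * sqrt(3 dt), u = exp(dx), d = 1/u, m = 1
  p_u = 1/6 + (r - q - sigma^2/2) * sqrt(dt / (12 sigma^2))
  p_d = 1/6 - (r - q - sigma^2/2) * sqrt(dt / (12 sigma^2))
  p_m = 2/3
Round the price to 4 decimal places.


dt = T/N = 0.375000; dx = sigma*sqrt(3*dt) = 0.434871
u = exp(dx) = 1.544763; d = 1/u = 0.647348
p_u = 0.156728, p_m = 0.666667, p_d = 0.176605
Discount per step: exp(-r*dt) = 0.977385
Stock lattice S(k, j) with j the centered position index:
  k=0: S(0,+0) = 57.3900
  k=1: S(1,-1) = 37.1513; S(1,+0) = 57.3900; S(1,+1) = 88.6540
  k=2: S(2,-2) = 24.0498; S(2,-1) = 37.1513; S(2,+0) = 57.3900; S(2,+1) = 88.6540; S(2,+2) = 136.9494
Terminal payoffs V(N, j) = max(S_T - K, 0):
  V(2,-2) = 0.000000; V(2,-1) = 0.000000; V(2,+0) = 0.090000; V(2,+1) = 31.353964; V(2,+2) = 79.649386
Backward induction: V(k, j) = exp(-r*dt) * [p_u * V(k+1, j+1) + p_m * V(k+1, j) + p_d * V(k+1, j-1)]
  V(1,-1) = exp(-r*dt) * [p_u*0.090000 + p_m*0.000000 + p_d*0.000000] = 0.013787
  V(1,+0) = exp(-r*dt) * [p_u*31.353964 + p_m*0.090000 + p_d*0.000000] = 4.861566
  V(1,+1) = exp(-r*dt) * [p_u*79.649386 + p_m*31.353964 + p_d*0.090000] = 32.646460
  V(0,+0) = exp(-r*dt) * [p_u*32.646460 + p_m*4.861566 + p_d*0.013787] = 8.171038

Answer: Price = V(0,0) = 8.1710


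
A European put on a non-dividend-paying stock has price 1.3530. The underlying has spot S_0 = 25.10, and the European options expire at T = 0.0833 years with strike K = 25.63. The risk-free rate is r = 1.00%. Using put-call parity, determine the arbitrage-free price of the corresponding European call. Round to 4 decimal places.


Put-call parity: C - P = S_0 * exp(-qT) - K * exp(-rT).
S_0 * exp(-qT) = 25.1000 * 1.00000000 = 25.10000000
K * exp(-rT) = 25.6300 * 0.99916735 = 25.60865910
C = P + S*exp(-qT) - K*exp(-rT)
C = 1.3530 + 25.10000000 - 25.60865910 = 0.8443

Answer: Call price = 0.8443


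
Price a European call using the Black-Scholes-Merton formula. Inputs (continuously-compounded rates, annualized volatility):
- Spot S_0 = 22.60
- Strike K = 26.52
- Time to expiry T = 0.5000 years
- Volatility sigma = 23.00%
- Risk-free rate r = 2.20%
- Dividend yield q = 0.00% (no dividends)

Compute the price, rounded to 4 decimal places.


Answer: Price = 0.3855

Derivation:
d1 = (ln(S/K) + (r - q + 0.5*sigma^2) * T) / (sigma * sqrt(T)) = -0.83453516
d2 = d1 - sigma * sqrt(T) = -0.99716972
exp(-rT) = 0.98906028; exp(-qT) = 1.00000000
C = S_0 * exp(-qT) * N(d1) - K * exp(-rT) * N(d2)
N(d1) = 0.20198974; N(d2) = 0.15934107
C = 22.6000 * 1.00000000 * 0.20198974 - 26.5200 * 0.98906028 * 0.15934107 = 0.3855


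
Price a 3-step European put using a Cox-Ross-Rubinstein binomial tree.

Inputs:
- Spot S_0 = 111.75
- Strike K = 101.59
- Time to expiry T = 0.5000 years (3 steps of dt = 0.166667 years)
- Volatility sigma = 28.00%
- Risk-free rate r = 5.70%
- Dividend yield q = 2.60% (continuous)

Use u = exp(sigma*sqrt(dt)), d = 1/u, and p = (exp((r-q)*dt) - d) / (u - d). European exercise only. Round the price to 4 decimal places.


Answer: Price = V(0,0) = 3.5093

Derivation:
dt = T/N = 0.166667
u = exp(sigma*sqrt(dt)) = 1.121099; d = 1/u = 0.891982
p = (exp((r-q)*dt) - d) / (u - d) = 0.494062
Discount per step: exp(-r*dt) = 0.990545
Stock lattice S(k, i) with i counting down-moves:
  k=0: S(0,0) = 111.7500
  k=1: S(1,0) = 125.2828; S(1,1) = 99.6790
  k=2: S(2,0) = 140.4545; S(2,1) = 111.7500; S(2,2) = 88.9118
  k=3: S(3,0) = 157.4634; S(3,1) = 125.2828; S(3,2) = 99.6790; S(3,3) = 79.3077
Terminal payoffs V(N, i) = max(K - S_T, 0):
  V(3,0) = 0.000000; V(3,1) = 0.000000; V(3,2) = 1.911031; V(3,3) = 22.282265
Backward induction: V(k, i) = exp(-r*dt) * [p * V(k+1, i) + (1-p) * V(k+1, i+1)].
  V(2,0) = exp(-r*dt) * [p*0.000000 + (1-p)*0.000000] = 0.000000
  V(2,1) = exp(-r*dt) * [p*0.000000 + (1-p)*1.911031] = 0.957721
  V(2,2) = exp(-r*dt) * [p*1.911031 + (1-p)*22.282265] = 12.102087
  V(1,0) = exp(-r*dt) * [p*0.000000 + (1-p)*0.957721] = 0.479966
  V(1,1) = exp(-r*dt) * [p*0.957721 + (1-p)*12.102087] = 6.533709
  V(0,0) = exp(-r*dt) * [p*0.479966 + (1-p)*6.533709] = 3.509285


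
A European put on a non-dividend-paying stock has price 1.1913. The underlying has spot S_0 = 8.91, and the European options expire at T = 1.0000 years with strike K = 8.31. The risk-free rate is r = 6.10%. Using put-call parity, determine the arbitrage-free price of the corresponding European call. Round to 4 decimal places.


Answer: Call price = 2.2831

Derivation:
Put-call parity: C - P = S_0 * exp(-qT) - K * exp(-rT).
S_0 * exp(-qT) = 8.9100 * 1.00000000 = 8.91000000
K * exp(-rT) = 8.3100 * 0.94082324 = 7.81824112
C = P + S*exp(-qT) - K*exp(-rT)
C = 1.1913 + 8.91000000 - 7.81824112 = 2.2831


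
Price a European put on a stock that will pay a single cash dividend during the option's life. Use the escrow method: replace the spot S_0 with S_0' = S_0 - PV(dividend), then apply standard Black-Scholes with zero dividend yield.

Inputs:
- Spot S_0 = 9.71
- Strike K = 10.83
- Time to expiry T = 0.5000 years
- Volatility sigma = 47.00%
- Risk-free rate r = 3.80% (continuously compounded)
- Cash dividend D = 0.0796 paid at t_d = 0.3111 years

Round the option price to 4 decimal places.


PV(D) = D * exp(-r * t_d) = 0.0796 * 0.98824780 = 0.07866453
S_0' = S_0 - PV(D) = 9.7100 - 0.07866453 = 9.63133547
d1 = (ln(S_0'/K) + (r + sigma^2/2)*T) / (sigma*sqrt(T)) = -0.12960565
d2 = d1 - sigma*sqrt(T) = -0.46194584
exp(-rT) = 0.98117936
N(-d1) = 0.55156078; N(-d2) = 0.67793992
P = K * exp(-rT) * N(-d2) - S_0' * N(-d1) = 10.8300 * 0.98117936 * 0.67793992 - 9.63133547 * 0.55156078 = 1.8916

Answer: Price = 1.8916


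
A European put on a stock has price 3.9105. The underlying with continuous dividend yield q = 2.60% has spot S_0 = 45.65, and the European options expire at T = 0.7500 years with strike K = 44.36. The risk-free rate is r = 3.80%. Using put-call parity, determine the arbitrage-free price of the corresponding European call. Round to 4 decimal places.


Put-call parity: C - P = S_0 * exp(-qT) - K * exp(-rT).
S_0 * exp(-qT) = 45.6500 * 0.98068890 = 44.76844807
K * exp(-rT) = 44.3600 * 0.97190229 = 43.11358577
C = P + S*exp(-qT) - K*exp(-rT)
C = 3.9105 + 44.76844807 - 43.11358577 = 5.5654

Answer: Call price = 5.5654


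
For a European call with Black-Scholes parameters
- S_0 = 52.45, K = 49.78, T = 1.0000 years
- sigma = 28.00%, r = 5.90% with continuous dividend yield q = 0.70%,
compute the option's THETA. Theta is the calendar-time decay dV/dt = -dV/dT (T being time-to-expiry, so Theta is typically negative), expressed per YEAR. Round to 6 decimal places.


d1 = 0.5123108497; d2 = 0.2323108497
phi(d1) = 0.3498783569; exp(-qT) = 0.9930244429; exp(-rT) = 0.9427067692
Theta = -S*exp(-qT)*phi(d1)*sigma/(2*sqrt(T)) - r*K*exp(-rT)*N(d2) + q*S*exp(-qT)*N(d1)
N(d1) = 0.6957832634; N(d2) = 0.5918517069; sqrt(T) = 1.0000000000
Term 1 = -52.4500 * 0.9930244429 * 0.3498783569 * 0.2800 / (2 * 1.0000000000) = -2.5512354749
Term 2 = -0.0590 * 49.7800 * 0.9427067692 * 0.5918517069 = -1.6386886058
Term 3 = 0.0070 * 52.4500 * 0.9930244429 * 0.6957832634 = 0.2536748715
Theta = -2.5512354749 + (-1.6386886058) + (0.2536748715) = -3.936249

Answer: Theta = -3.936249


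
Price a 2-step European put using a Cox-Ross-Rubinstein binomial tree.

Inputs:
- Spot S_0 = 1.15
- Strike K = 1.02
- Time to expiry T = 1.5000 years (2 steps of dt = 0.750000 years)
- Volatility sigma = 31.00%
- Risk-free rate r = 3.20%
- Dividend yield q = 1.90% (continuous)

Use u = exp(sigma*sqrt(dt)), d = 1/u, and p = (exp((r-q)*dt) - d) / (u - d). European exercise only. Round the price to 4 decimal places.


Answer: Price = V(0,0) = 0.0998

Derivation:
dt = T/N = 0.750000
u = exp(sigma*sqrt(dt)) = 1.307959; d = 1/u = 0.764550
p = (exp((r-q)*dt) - d) / (u - d) = 0.451313
Discount per step: exp(-r*dt) = 0.976286
Stock lattice S(k, i) with i counting down-moves:
  k=0: S(0,0) = 1.1500
  k=1: S(1,0) = 1.5042; S(1,1) = 0.8792
  k=2: S(2,0) = 1.9674; S(2,1) = 1.1500; S(2,2) = 0.6722
Terminal payoffs V(N, i) = max(K - S_T, 0):
  V(2,0) = 0.000000; V(2,1) = 0.000000; V(2,2) = 0.347783
Backward induction: V(k, i) = exp(-r*dt) * [p * V(k+1, i) + (1-p) * V(k+1, i+1)].
  V(1,0) = exp(-r*dt) * [p*0.000000 + (1-p)*0.000000] = 0.000000
  V(1,1) = exp(-r*dt) * [p*0.000000 + (1-p)*0.347783] = 0.186299
  V(0,0) = exp(-r*dt) * [p*0.000000 + (1-p)*0.186299] = 0.099795


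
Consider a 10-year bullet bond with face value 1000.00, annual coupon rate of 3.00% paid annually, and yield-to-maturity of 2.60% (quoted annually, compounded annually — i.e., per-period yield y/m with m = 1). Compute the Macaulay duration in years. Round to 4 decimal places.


Coupon per period c = face * coupon_rate / m = 30.000000
Periods per year m = 1; per-period yield y/m = 0.026000
Number of cashflows N = 10
Cashflows (t years, CF_t, discount factor 1/(1+y/m)^(m*t), PV):
  t = 1.0000: CF_t = 30.000000, DF = 0.974659, PV = 29.239766
  t = 2.0000: CF_t = 30.000000, DF = 0.949960, PV = 28.498797
  t = 3.0000: CF_t = 30.000000, DF = 0.925887, PV = 27.776606
  t = 4.0000: CF_t = 30.000000, DF = 0.902424, PV = 27.072715
  t = 5.0000: CF_t = 30.000000, DF = 0.879555, PV = 26.386662
  t = 6.0000: CF_t = 30.000000, DF = 0.857266, PV = 25.717994
  t = 7.0000: CF_t = 30.000000, DF = 0.835542, PV = 25.066271
  t = 8.0000: CF_t = 30.000000, DF = 0.814369, PV = 24.431063
  t = 9.0000: CF_t = 30.000000, DF = 0.793732, PV = 23.811953
  t = 10.0000: CF_t = 1030.000000, DF = 0.773618, PV = 796.826221
Price P = sum_t PV_t = 1034.828048
Macaulay numerator sum_t t * PV_t:
  t * PV_t at t = 1.0000: 29.239766
  t * PV_t at t = 2.0000: 56.997595
  t * PV_t at t = 3.0000: 83.329817
  t * PV_t at t = 4.0000: 108.290860
  t * PV_t at t = 5.0000: 131.933309
  t * PV_t at t = 6.0000: 154.307964
  t * PV_t at t = 7.0000: 175.463896
  t * PV_t at t = 8.0000: 195.448506
  t * PV_t at t = 9.0000: 214.307573
  t * PV_t at t = 10.0000: 7968.262211
Macaulay duration D = (sum_t t * PV_t) / P = 9117.581497 / 1034.828048 = 8.810721

Answer: Macaulay duration = 8.8107 years


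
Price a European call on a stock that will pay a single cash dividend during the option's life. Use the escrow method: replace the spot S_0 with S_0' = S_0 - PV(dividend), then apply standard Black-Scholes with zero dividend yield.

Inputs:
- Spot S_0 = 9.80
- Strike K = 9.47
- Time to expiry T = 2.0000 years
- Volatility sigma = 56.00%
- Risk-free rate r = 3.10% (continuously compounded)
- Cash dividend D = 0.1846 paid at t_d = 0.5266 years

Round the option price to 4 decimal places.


Answer: Price = 3.2226

Derivation:
PV(D) = D * exp(-r * t_d) = 0.1846 * 0.98380792 = 0.18161094
S_0' = S_0 - PV(D) = 9.8000 - 0.18161094 = 9.61838906
d1 = (ln(S_0'/K) + (r + sigma^2/2)*T) / (sigma*sqrt(T)) = 0.49389879
d2 = d1 - sigma*sqrt(T) = -0.29806080
exp(-rT) = 0.93988289
N(d1) = 0.68931117; N(d2) = 0.38282838
C = S_0' * N(d1) - K * exp(-rT) * N(d2) = 9.61838906 * 0.68931117 - 9.4700 * 0.93988289 * 0.38282838 = 3.2226


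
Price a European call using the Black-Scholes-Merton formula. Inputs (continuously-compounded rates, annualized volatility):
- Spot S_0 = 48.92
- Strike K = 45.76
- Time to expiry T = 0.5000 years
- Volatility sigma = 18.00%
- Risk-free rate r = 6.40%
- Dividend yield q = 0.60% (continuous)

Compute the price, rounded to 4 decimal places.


d1 = (ln(S/K) + (r - q + 0.5*sigma^2) * T) / (sigma * sqrt(T)) = 0.81612665
d2 = d1 - sigma * sqrt(T) = 0.68884743
exp(-rT) = 0.96850658; exp(-qT) = 0.99700450
C = S_0 * exp(-qT) * N(d1) - K * exp(-rT) * N(d2)
N(d1) = 0.79278615; N(d2) = 0.75454036
C = 48.9200 * 0.99700450 * 0.79278615 - 45.7600 * 0.96850658 * 0.75454036 = 5.2266

Answer: Price = 5.2266


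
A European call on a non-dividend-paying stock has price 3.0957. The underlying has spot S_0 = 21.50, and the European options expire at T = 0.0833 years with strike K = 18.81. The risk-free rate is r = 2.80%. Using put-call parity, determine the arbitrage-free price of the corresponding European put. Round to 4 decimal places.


Put-call parity: C - P = S_0 * exp(-qT) - K * exp(-rT).
S_0 * exp(-qT) = 21.5000 * 1.00000000 = 21.50000000
K * exp(-rT) = 18.8100 * 0.99767032 = 18.76617868
P = C - S*exp(-qT) + K*exp(-rT)
P = 3.0957 - 21.50000000 + 18.76617868 = 0.3619

Answer: Put price = 0.3619


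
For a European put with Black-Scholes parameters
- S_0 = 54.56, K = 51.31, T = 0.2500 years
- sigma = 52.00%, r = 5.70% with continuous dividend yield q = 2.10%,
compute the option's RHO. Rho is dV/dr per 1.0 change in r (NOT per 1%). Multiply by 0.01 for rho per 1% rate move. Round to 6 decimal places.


d1 = 0.4008282638; d2 = 0.1408282638
phi(d1) = 0.3681480243; exp(-qT) = 0.9947637572; exp(-rT) = 0.9858510507
N(-d2) = 0.4440028072
Rho = -K*T*exp(-rT)*N(-d2) = -51.3100 * 0.2500 * 0.9858510507 * 0.4440028072 = -5.614861

Answer: Rho = -5.614861


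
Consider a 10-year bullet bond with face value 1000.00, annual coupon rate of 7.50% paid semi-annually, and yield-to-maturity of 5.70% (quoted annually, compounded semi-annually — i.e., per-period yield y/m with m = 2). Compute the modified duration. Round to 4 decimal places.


Coupon per period c = face * coupon_rate / m = 37.500000
Periods per year m = 2; per-period yield y/m = 0.028500
Number of cashflows N = 20
Cashflows (t years, CF_t, discount factor 1/(1+y/m)^(m*t), PV):
  t = 0.5000: CF_t = 37.500000, DF = 0.972290, PV = 36.460865
  t = 1.0000: CF_t = 37.500000, DF = 0.945347, PV = 35.450525
  t = 1.5000: CF_t = 37.500000, DF = 0.919152, PV = 34.468182
  t = 2.0000: CF_t = 37.500000, DF = 0.893682, PV = 33.513060
  t = 2.5000: CF_t = 37.500000, DF = 0.868917, PV = 32.584404
  t = 3.0000: CF_t = 37.500000, DF = 0.844840, PV = 31.681482
  t = 3.5000: CF_t = 37.500000, DF = 0.821429, PV = 30.803580
  t = 4.0000: CF_t = 37.500000, DF = 0.798667, PV = 29.950005
  t = 4.5000: CF_t = 37.500000, DF = 0.776536, PV = 29.120083
  t = 5.0000: CF_t = 37.500000, DF = 0.755018, PV = 28.313158
  t = 5.5000: CF_t = 37.500000, DF = 0.734096, PV = 27.528593
  t = 6.0000: CF_t = 37.500000, DF = 0.713754, PV = 26.765768
  t = 6.5000: CF_t = 37.500000, DF = 0.693976, PV = 26.024082
  t = 7.0000: CF_t = 37.500000, DF = 0.674745, PV = 25.302948
  t = 7.5000: CF_t = 37.500000, DF = 0.656048, PV = 24.601797
  t = 8.0000: CF_t = 37.500000, DF = 0.637869, PV = 23.920075
  t = 8.5000: CF_t = 37.500000, DF = 0.620193, PV = 23.257243
  t = 9.0000: CF_t = 37.500000, DF = 0.603007, PV = 22.612779
  t = 9.5000: CF_t = 37.500000, DF = 0.586298, PV = 21.986173
  t = 10.0000: CF_t = 1037.500000, DF = 0.570051, PV = 591.428413
Price P = sum_t PV_t = 1135.773216
First compute Macaulay numerator sum_t t * PV_t:
  t * PV_t at t = 0.5000: 18.230433
  t * PV_t at t = 1.0000: 35.450525
  t * PV_t at t = 1.5000: 51.702273
  t * PV_t at t = 2.0000: 67.026120
  t * PV_t at t = 2.5000: 81.461011
  t * PV_t at t = 3.0000: 95.044447
  t * PV_t at t = 3.5000: 107.812531
  t * PV_t at t = 4.0000: 119.800020
  t * PV_t at t = 4.5000: 131.040372
  t * PV_t at t = 5.0000: 141.565788
  t * PV_t at t = 5.5000: 151.407260
  t * PV_t at t = 6.0000: 160.594610
  t * PV_t at t = 6.5000: 169.156533
  t * PV_t at t = 7.0000: 177.120636
  t * PV_t at t = 7.5000: 184.513476
  t * PV_t at t = 8.0000: 191.360597
  t * PV_t at t = 8.5000: 197.686568
  t * PV_t at t = 9.0000: 203.515011
  t * PV_t at t = 9.5000: 208.868645
  t * PV_t at t = 10.0000: 5914.284130
Macaulay duration D = 8407.640987 / 1135.773216 = 7.402570
Modified duration = D / (1 + y/m) = 7.402570 / (1 + 0.028500) = 7.197443

Answer: Modified duration = 7.1974


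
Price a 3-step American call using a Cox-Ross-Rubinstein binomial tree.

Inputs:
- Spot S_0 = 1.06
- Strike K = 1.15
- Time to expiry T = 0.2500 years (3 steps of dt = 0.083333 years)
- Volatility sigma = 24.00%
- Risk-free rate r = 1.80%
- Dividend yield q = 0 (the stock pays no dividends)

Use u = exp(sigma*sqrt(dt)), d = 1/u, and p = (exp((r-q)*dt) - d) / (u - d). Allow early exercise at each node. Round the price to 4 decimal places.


Answer: Price = V(0,0) = 0.0185

Derivation:
dt = T/N = 0.083333
u = exp(sigma*sqrt(dt)) = 1.071738; d = 1/u = 0.933063
p = (exp((r-q)*dt) - d) / (u - d) = 0.493511
Discount per step: exp(-r*dt) = 0.998501
Stock lattice S(k, i) with i counting down-moves:
  k=0: S(0,0) = 1.0600
  k=1: S(1,0) = 1.1360; S(1,1) = 0.9890
  k=2: S(2,0) = 1.2175; S(2,1) = 1.0600; S(2,2) = 0.9228
  k=3: S(3,0) = 1.3049; S(3,1) = 1.1360; S(3,2) = 0.9890; S(3,3) = 0.8611
Terminal payoffs V(N, i) = max(S_T - K, 0):
  V(3,0) = 0.154885; V(3,1) = 0.000000; V(3,2) = 0.000000; V(3,3) = 0.000000
Backward induction: V(k, i) = exp(-r*dt) * [p * V(k+1, i) + (1-p) * V(k+1, i+1)]; then take max(V_cont, immediate exercise) for American.
  V(2,0) = exp(-r*dt) * [p*0.154885 + (1-p)*0.000000] = 0.076323; exercise = 0.067541; V(2,0) = max -> 0.076323
  V(2,1) = exp(-r*dt) * [p*0.000000 + (1-p)*0.000000] = 0.000000; exercise = 0.000000; V(2,1) = max -> 0.000000
  V(2,2) = exp(-r*dt) * [p*0.000000 + (1-p)*0.000000] = 0.000000; exercise = 0.000000; V(2,2) = max -> 0.000000
  V(1,0) = exp(-r*dt) * [p*0.076323 + (1-p)*0.000000] = 0.037610; exercise = 0.000000; V(1,0) = max -> 0.037610
  V(1,1) = exp(-r*dt) * [p*0.000000 + (1-p)*0.000000] = 0.000000; exercise = 0.000000; V(1,1) = max -> 0.000000
  V(0,0) = exp(-r*dt) * [p*0.037610 + (1-p)*0.000000] = 0.018533; exercise = 0.000000; V(0,0) = max -> 0.018533


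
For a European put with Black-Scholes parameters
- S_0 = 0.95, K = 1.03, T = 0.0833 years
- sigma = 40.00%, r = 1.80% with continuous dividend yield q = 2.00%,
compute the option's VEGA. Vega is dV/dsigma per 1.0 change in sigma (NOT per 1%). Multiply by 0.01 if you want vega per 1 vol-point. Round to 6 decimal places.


Answer: Vega = 0.088748

Derivation:
d1 = -0.6440593865; d2 = -0.7595063440
phi(d1) = 0.3242161747; exp(-qT) = 0.9983353870; exp(-rT) = 0.9985017235
Vega = S * exp(-qT) * phi(d1) * sqrt(T) = 0.9500 * 0.9983353870 * 0.3242161747 * 0.2886173938 = 0.088748


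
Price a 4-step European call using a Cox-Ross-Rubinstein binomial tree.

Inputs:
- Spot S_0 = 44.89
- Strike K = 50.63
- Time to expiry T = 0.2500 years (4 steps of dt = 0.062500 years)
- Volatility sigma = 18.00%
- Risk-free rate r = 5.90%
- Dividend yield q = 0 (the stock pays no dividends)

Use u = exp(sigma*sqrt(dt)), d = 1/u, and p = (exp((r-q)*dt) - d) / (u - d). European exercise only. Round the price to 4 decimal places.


dt = T/N = 0.062500
u = exp(sigma*sqrt(dt)) = 1.046028; d = 1/u = 0.955997
p = (exp((r-q)*dt) - d) / (u - d) = 0.529786
Discount per step: exp(-r*dt) = 0.996319
Stock lattice S(k, i) with i counting down-moves:
  k=0: S(0,0) = 44.8900
  k=1: S(1,0) = 46.9562; S(1,1) = 42.9147
  k=2: S(2,0) = 49.1175; S(2,1) = 44.8900; S(2,2) = 41.0264
  k=3: S(3,0) = 51.3783; S(3,1) = 46.9562; S(3,2) = 42.9147; S(3,3) = 39.2211
  k=4: S(4,0) = 53.7431; S(4,1) = 49.1175; S(4,2) = 44.8900; S(4,3) = 41.0264; S(4,4) = 37.4953
Terminal payoffs V(N, i) = max(S_T - K, 0):
  V(4,0) = 3.113087; V(4,1) = 0.000000; V(4,2) = 0.000000; V(4,3) = 0.000000; V(4,4) = 0.000000
Backward induction: V(k, i) = exp(-r*dt) * [p * V(k+1, i) + (1-p) * V(k+1, i+1)].
  V(3,0) = exp(-r*dt) * [p*3.113087 + (1-p)*0.000000] = 1.643199
  V(3,1) = exp(-r*dt) * [p*0.000000 + (1-p)*0.000000] = 0.000000
  V(3,2) = exp(-r*dt) * [p*0.000000 + (1-p)*0.000000] = 0.000000
  V(3,3) = exp(-r*dt) * [p*0.000000 + (1-p)*0.000000] = 0.000000
  V(2,0) = exp(-r*dt) * [p*1.643199 + (1-p)*0.000000] = 0.867340
  V(2,1) = exp(-r*dt) * [p*0.000000 + (1-p)*0.000000] = 0.000000
  V(2,2) = exp(-r*dt) * [p*0.000000 + (1-p)*0.000000] = 0.000000
  V(1,0) = exp(-r*dt) * [p*0.867340 + (1-p)*0.000000] = 0.457813
  V(1,1) = exp(-r*dt) * [p*0.000000 + (1-p)*0.000000] = 0.000000
  V(0,0) = exp(-r*dt) * [p*0.457813 + (1-p)*0.000000] = 0.241650

Answer: Price = V(0,0) = 0.2417


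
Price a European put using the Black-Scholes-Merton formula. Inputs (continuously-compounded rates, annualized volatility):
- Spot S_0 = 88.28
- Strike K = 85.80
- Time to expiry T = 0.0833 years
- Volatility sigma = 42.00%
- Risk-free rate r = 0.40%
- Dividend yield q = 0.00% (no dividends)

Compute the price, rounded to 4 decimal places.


Answer: Price = 3.0699

Derivation:
d1 = (ln(S/K) + (r - q + 0.5*sigma^2) * T) / (sigma * sqrt(T)) = 0.29842470
d2 = d1 - sigma * sqrt(T) = 0.17720540
exp(-rT) = 0.99966686; exp(-qT) = 1.00000000
P = K * exp(-rT) * N(-d2) - S_0 * exp(-qT) * N(-d1)
N(-d1) = 0.38268952; N(-d2) = 0.42967353
P = 85.8000 * 0.99966686 * 0.42967353 - 88.2800 * 1.00000000 * 0.38268952 = 3.0699


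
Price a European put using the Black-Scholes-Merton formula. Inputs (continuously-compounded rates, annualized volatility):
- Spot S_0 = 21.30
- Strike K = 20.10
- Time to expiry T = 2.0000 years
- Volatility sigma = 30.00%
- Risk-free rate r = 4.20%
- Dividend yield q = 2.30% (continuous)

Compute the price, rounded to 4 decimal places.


d1 = (ln(S/K) + (r - q + 0.5*sigma^2) * T) / (sigma * sqrt(T)) = 0.43837617
d2 = d1 - sigma * sqrt(T) = 0.01411210
exp(-rT) = 0.91943126; exp(-qT) = 0.95504196
P = K * exp(-rT) * N(-d2) - S_0 * exp(-qT) * N(-d1)
N(-d1) = 0.33055681; N(-d2) = 0.49437027
P = 20.1000 * 0.91943126 * 0.49437027 - 21.3000 * 0.95504196 * 0.33055681 = 2.4119

Answer: Price = 2.4119


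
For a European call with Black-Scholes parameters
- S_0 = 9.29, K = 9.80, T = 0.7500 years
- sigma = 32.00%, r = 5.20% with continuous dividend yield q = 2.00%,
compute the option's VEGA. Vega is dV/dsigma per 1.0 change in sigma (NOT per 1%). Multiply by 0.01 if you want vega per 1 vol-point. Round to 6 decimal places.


Answer: Vega = 3.160205

Derivation:
d1 = 0.0323177845; d2 = -0.2448103447
phi(d1) = 0.3987339993; exp(-qT) = 0.9851119396; exp(-rT) = 0.9617507091
Vega = S * exp(-qT) * phi(d1) * sqrt(T) = 9.2900 * 0.9851119396 * 0.3987339993 * 0.8660254038 = 3.160205


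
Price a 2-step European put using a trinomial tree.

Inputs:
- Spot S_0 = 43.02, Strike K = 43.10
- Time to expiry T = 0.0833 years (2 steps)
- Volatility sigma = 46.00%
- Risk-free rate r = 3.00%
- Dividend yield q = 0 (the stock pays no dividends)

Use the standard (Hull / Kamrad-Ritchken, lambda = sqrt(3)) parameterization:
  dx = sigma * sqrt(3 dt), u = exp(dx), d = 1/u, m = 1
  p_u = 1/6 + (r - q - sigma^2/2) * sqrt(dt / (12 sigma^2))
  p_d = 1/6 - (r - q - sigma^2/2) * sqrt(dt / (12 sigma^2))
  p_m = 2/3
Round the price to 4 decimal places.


Answer: Price = V(0,0) = 1.9462

Derivation:
dt = T/N = 0.041650; dx = sigma*sqrt(3*dt) = 0.162602
u = exp(dx) = 1.176568; d = 1/u = 0.849929
p_u = 0.156959, p_m = 0.666667, p_d = 0.176375
Discount per step: exp(-r*dt) = 0.998751
Stock lattice S(k, j) with j the centered position index:
  k=0: S(0,+0) = 43.0200
  k=1: S(1,-1) = 36.5640; S(1,+0) = 43.0200; S(1,+1) = 50.6160
  k=2: S(2,-2) = 31.0768; S(2,-1) = 36.5640; S(2,+0) = 43.0200; S(2,+1) = 50.6160; S(2,+2) = 59.5531
Terminal payoffs V(N, j) = max(K - S_T, 0):
  V(2,-2) = 12.023215; V(2,-1) = 6.536039; V(2,+0) = 0.080000; V(2,+1) = 0.000000; V(2,+2) = 0.000000
Backward induction: V(k, j) = exp(-r*dt) * [p_u * V(k+1, j+1) + p_m * V(k+1, j) + p_d * V(k+1, j-1)]
  V(1,-1) = exp(-r*dt) * [p_u*0.080000 + p_m*6.536039 + p_d*12.023215] = 6.482401
  V(1,+0) = exp(-r*dt) * [p_u*0.000000 + p_m*0.080000 + p_d*6.536039] = 1.204619
  V(1,+1) = exp(-r*dt) * [p_u*0.000000 + p_m*0.000000 + p_d*0.080000] = 0.014092
  V(0,+0) = exp(-r*dt) * [p_u*0.014092 + p_m*1.204619 + p_d*6.482401] = 1.946189


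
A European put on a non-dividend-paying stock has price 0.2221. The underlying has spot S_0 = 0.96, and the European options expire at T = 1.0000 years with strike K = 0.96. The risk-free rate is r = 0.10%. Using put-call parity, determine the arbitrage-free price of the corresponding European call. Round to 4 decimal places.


Answer: Call price = 0.2231

Derivation:
Put-call parity: C - P = S_0 * exp(-qT) - K * exp(-rT).
S_0 * exp(-qT) = 0.9600 * 1.00000000 = 0.96000000
K * exp(-rT) = 0.9600 * 0.99900050 = 0.95904048
C = P + S*exp(-qT) - K*exp(-rT)
C = 0.2221 + 0.96000000 - 0.95904048 = 0.2231


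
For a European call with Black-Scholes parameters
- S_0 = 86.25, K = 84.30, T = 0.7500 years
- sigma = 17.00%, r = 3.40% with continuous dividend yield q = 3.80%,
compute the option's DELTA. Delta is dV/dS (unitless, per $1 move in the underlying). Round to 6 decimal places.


d1 = 0.2085639872; d2 = 0.0613396685
phi(d1) = 0.3903591752; exp(-qT) = 0.9719022941; exp(-rT) = 0.9748223790
N(d1) = 0.5826056868
Delta = exp(-qT) * N(d1) = 0.9719022941 * 0.5826056868 = 0.566236

Answer: Delta = 0.566236


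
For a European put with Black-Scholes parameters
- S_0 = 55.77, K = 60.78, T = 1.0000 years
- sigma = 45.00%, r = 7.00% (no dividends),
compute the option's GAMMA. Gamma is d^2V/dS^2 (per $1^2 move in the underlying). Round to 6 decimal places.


d1 = 0.1893895620; d2 = -0.2606104380
phi(d1) = 0.3918513437; exp(-qT) = 1.0000000000; exp(-rT) = 0.9323938199
Gamma = exp(-qT) * phi(d1) / (S * sigma * sqrt(T)) = 1.0000000000 * 0.3918513437 / (55.7700 * 0.4500 * 1.0000000000) = 0.015614

Answer: Gamma = 0.015614


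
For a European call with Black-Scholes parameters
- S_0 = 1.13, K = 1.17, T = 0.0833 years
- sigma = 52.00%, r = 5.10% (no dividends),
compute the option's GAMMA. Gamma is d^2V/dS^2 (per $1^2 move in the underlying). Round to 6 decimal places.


Answer: Gamma = 2.333049

Derivation:
d1 = -0.1284349807; d2 = -0.2785160255
phi(d1) = 0.3956654273; exp(-qT) = 1.0000000000; exp(-rT) = 0.9957607113
Gamma = exp(-qT) * phi(d1) / (S * sigma * sqrt(T)) = 1.0000000000 * 0.3956654273 / (1.1300 * 0.5200 * 0.2886173938) = 2.333049


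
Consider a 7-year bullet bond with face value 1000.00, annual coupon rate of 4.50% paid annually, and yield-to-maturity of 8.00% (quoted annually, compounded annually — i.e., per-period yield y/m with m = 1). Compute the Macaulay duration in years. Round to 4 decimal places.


Answer: Macaulay duration = 6.0528 years

Derivation:
Coupon per period c = face * coupon_rate / m = 45.000000
Periods per year m = 1; per-period yield y/m = 0.080000
Number of cashflows N = 7
Cashflows (t years, CF_t, discount factor 1/(1+y/m)^(m*t), PV):
  t = 1.0000: CF_t = 45.000000, DF = 0.925926, PV = 41.666667
  t = 2.0000: CF_t = 45.000000, DF = 0.857339, PV = 38.580247
  t = 3.0000: CF_t = 45.000000, DF = 0.793832, PV = 35.722451
  t = 4.0000: CF_t = 45.000000, DF = 0.735030, PV = 33.076343
  t = 5.0000: CF_t = 45.000000, DF = 0.680583, PV = 30.626244
  t = 6.0000: CF_t = 45.000000, DF = 0.630170, PV = 28.357633
  t = 7.0000: CF_t = 1045.000000, DF = 0.583490, PV = 609.747463
Price P = sum_t PV_t = 817.777048
Macaulay numerator sum_t t * PV_t:
  t * PV_t at t = 1.0000: 41.666667
  t * PV_t at t = 2.0000: 77.160494
  t * PV_t at t = 3.0000: 107.167353
  t * PV_t at t = 4.0000: 132.305374
  t * PV_t at t = 5.0000: 153.131219
  t * PV_t at t = 6.0000: 170.145799
  t * PV_t at t = 7.0000: 4268.232241
Macaulay duration D = (sum_t t * PV_t) / P = 4949.809146 / 817.777048 = 6.052761


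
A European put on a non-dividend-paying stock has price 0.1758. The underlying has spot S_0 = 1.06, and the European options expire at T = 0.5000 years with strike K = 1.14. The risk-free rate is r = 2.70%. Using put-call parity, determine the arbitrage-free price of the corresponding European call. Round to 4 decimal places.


Answer: Call price = 0.1111

Derivation:
Put-call parity: C - P = S_0 * exp(-qT) - K * exp(-rT).
S_0 * exp(-qT) = 1.0600 * 1.00000000 = 1.06000000
K * exp(-rT) = 1.1400 * 0.98659072 = 1.12471342
C = P + S*exp(-qT) - K*exp(-rT)
C = 0.1758 + 1.06000000 - 1.12471342 = 0.1111


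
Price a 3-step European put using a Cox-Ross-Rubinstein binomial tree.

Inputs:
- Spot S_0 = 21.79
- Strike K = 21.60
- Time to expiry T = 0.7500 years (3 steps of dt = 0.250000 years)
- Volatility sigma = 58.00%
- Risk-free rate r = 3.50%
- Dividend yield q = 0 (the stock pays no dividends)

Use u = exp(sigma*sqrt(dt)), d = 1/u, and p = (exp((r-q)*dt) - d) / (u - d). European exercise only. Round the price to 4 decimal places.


dt = T/N = 0.250000
u = exp(sigma*sqrt(dt)) = 1.336427; d = 1/u = 0.748264
p = (exp((r-q)*dt) - d) / (u - d) = 0.442946
Discount per step: exp(-r*dt) = 0.991288
Stock lattice S(k, i) with i counting down-moves:
  k=0: S(0,0) = 21.7900
  k=1: S(1,0) = 29.1208; S(1,1) = 16.3047
  k=2: S(2,0) = 38.9178; S(2,1) = 21.7900; S(2,2) = 12.2002
  k=3: S(3,0) = 52.0108; S(3,1) = 29.1208; S(3,2) = 16.3047; S(3,3) = 9.1290
Terminal payoffs V(N, i) = max(K - S_T, 0):
  V(3,0) = 0.000000; V(3,1) = 0.000000; V(3,2) = 5.295337; V(3,3) = 12.471046
Backward induction: V(k, i) = exp(-r*dt) * [p * V(k+1, i) + (1-p) * V(k+1, i+1)].
  V(2,0) = exp(-r*dt) * [p*0.000000 + (1-p)*0.000000] = 0.000000
  V(2,1) = exp(-r*dt) * [p*0.000000 + (1-p)*5.295337] = 2.924091
  V(2,2) = exp(-r*dt) * [p*5.295337 + (1-p)*12.471046] = 9.211639
  V(1,0) = exp(-r*dt) * [p*0.000000 + (1-p)*2.924091] = 1.614686
  V(1,1) = exp(-r*dt) * [p*2.924091 + (1-p)*9.211639] = 6.370608
  V(0,0) = exp(-r*dt) * [p*1.614686 + (1-p)*6.370608] = 4.226844

Answer: Price = V(0,0) = 4.2268


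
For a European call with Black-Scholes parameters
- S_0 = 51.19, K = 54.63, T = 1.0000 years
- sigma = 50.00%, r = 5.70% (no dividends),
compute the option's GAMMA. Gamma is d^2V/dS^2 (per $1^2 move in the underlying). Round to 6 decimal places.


Answer: Gamma = 0.015166

Derivation:
d1 = 0.2339220361; d2 = -0.2660779639
phi(d1) = 0.3881752785; exp(-qT) = 1.0000000000; exp(-rT) = 0.9445940694
Gamma = exp(-qT) * phi(d1) / (S * sigma * sqrt(T)) = 1.0000000000 * 0.3881752785 / (51.1900 * 0.5000 * 1.0000000000) = 0.015166


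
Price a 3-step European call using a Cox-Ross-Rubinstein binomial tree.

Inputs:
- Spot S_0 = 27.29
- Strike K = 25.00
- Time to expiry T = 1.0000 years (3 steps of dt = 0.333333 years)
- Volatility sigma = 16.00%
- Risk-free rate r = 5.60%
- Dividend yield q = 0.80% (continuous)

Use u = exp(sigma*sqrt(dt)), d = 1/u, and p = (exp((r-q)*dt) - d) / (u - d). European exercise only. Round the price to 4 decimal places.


Answer: Price = V(0,0) = 3.8079

Derivation:
dt = T/N = 0.333333
u = exp(sigma*sqrt(dt)) = 1.096777; d = 1/u = 0.911762
p = (exp((r-q)*dt) - d) / (u - d) = 0.564097
Discount per step: exp(-r*dt) = 0.981506
Stock lattice S(k, i) with i counting down-moves:
  k=0: S(0,0) = 27.2900
  k=1: S(1,0) = 29.9310; S(1,1) = 24.8820
  k=2: S(2,0) = 32.8277; S(2,1) = 27.2900; S(2,2) = 22.6865
  k=3: S(3,0) = 36.0047; S(3,1) = 29.9310; S(3,2) = 24.8820; S(3,3) = 20.6847
Terminal payoffs V(N, i) = max(S_T - K, 0):
  V(3,0) = 11.004663; V(3,1) = 4.931049; V(3,2) = 0.000000; V(3,3) = 0.000000
Backward induction: V(k, i) = exp(-r*dt) * [p * V(k+1, i) + (1-p) * V(k+1, i+1)].
  V(2,0) = exp(-r*dt) * [p*11.004663 + (1-p)*4.931049] = 8.202606
  V(2,1) = exp(-r*dt) * [p*4.931049 + (1-p)*0.000000] = 2.730151
  V(2,2) = exp(-r*dt) * [p*0.000000 + (1-p)*0.000000] = 0.000000
  V(1,0) = exp(-r*dt) * [p*8.202606 + (1-p)*2.730151] = 5.709569
  V(1,1) = exp(-r*dt) * [p*2.730151 + (1-p)*0.000000] = 1.511590
  V(0,0) = exp(-r*dt) * [p*5.709569 + (1-p)*1.511590] = 3.807911


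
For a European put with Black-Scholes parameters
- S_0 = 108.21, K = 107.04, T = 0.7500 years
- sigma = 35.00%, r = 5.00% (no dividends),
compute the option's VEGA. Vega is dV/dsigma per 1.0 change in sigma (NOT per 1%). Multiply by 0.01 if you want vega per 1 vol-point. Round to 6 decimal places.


d1 = 0.3111379768; d2 = 0.0080290855
phi(d1) = 0.3800919988; exp(-qT) = 1.0000000000; exp(-rT) = 0.9631944177
Vega = S * exp(-qT) * phi(d1) * sqrt(T) = 108.2100 * 1.0000000000 * 0.3800919988 * 0.8660254038 = 35.619413

Answer: Vega = 35.619413


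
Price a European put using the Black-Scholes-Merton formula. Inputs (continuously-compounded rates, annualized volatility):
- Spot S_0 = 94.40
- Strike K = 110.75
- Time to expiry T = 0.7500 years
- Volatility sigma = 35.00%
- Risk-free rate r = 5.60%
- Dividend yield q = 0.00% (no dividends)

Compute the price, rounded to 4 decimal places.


d1 = (ln(S/K) + (r - q + 0.5*sigma^2) * T) / (sigma * sqrt(T)) = -0.23686813
d2 = d1 - sigma * sqrt(T) = -0.53997702
exp(-rT) = 0.95886978; exp(-qT) = 1.00000000
P = K * exp(-rT) * N(-d2) - S_0 * exp(-qT) * N(-d1)
N(-d1) = 0.59362045; N(-d2) = 0.70539356
P = 110.7500 * 0.95886978 * 0.70539356 - 94.4000 * 1.00000000 * 0.59362045 = 18.8714

Answer: Price = 18.8714


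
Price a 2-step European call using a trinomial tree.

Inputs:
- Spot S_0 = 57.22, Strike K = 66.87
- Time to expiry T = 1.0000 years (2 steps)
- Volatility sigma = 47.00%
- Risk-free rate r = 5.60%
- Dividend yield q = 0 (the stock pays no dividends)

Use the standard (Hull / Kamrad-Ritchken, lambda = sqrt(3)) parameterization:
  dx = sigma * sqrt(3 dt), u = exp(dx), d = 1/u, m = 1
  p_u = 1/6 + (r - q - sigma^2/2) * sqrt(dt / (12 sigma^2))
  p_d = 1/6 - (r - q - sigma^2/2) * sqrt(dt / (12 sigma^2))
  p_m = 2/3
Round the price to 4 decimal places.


dt = T/N = 0.500000; dx = sigma*sqrt(3*dt) = 0.575630
u = exp(dx) = 1.778251; d = 1/u = 0.562350
p_u = 0.143019, p_m = 0.666667, p_d = 0.190315
Discount per step: exp(-r*dt) = 0.972388
Stock lattice S(k, j) with j the centered position index:
  k=0: S(0,+0) = 57.2200
  k=1: S(1,-1) = 32.1777; S(1,+0) = 57.2200; S(1,+1) = 101.7515
  k=2: S(2,-2) = 18.0951; S(2,-1) = 32.1777; S(2,+0) = 57.2200; S(2,+1) = 101.7515; S(2,+2) = 180.9397
Terminal payoffs V(N, j) = max(S_T - K, 0):
  V(2,-2) = 0.000000; V(2,-1) = 0.000000; V(2,+0) = 0.000000; V(2,+1) = 34.881501; V(2,+2) = 114.069671
Backward induction: V(k, j) = exp(-r*dt) * [p_u * V(k+1, j+1) + p_m * V(k+1, j) + p_d * V(k+1, j-1)]
  V(1,-1) = exp(-r*dt) * [p_u*0.000000 + p_m*0.000000 + p_d*0.000000] = 0.000000
  V(1,+0) = exp(-r*dt) * [p_u*34.881501 + p_m*0.000000 + p_d*0.000000] = 4.850959
  V(1,+1) = exp(-r*dt) * [p_u*114.069671 + p_m*34.881501 + p_d*0.000000] = 38.475878
  V(0,+0) = exp(-r*dt) * [p_u*38.475878 + p_m*4.850959 + p_d*0.000000] = 8.495506

Answer: Price = V(0,0) = 8.4955
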